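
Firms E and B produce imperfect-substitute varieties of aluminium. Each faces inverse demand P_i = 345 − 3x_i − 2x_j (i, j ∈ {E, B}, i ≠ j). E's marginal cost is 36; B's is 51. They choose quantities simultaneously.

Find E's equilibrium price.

Firm E's profit: π = x_E(345 − 3x_E − 2x_B) − 36x_E.
∂π/∂x_E = 309 − 6x_E − 2x_B = 0 ⇒ x_E = 51.5 − (1/3)x_B.
Similarly x_B = 49 − (1/3)x_E.
Substituting the second reaction function into the first: x_E = 51.5 − (1/3)(49 − (1/3)x_E), which gives (8/9)x_E = 211/6 ⇒ x_E = 39.5625.
Then x_B = 49 − (1/3)·39.5625 = 35.8125.
P_E = 345 − 3·39.5625 − 2·35.8125 = 154.6875.

154.6875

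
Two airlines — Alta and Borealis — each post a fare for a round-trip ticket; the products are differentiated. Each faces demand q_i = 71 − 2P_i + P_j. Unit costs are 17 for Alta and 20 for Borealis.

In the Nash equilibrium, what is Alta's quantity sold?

Alta's profit: π = (P_{Alta} − 17)(71 − 2P_{Alta} + P_{Borealis}).
∂π/∂P_{Alta} = 105 − 4P_{Alta} + P_{Borealis} = 0 ⇒ P_{Alta} = 26.25 + 0.25P_{Borealis}.
Similarly P_{Borealis} = 27.75 + 0.25P_{Alta}.
Solving the two reaction functions simultaneously: (1 − (0.25)(0.25))P_{Alta} = 26.25 + 0.25·27.75, so 0.9375P_{Alta} = 33.1875 and P_{Alta} = 35.4.
Then P_{Borealis} = 27.75 + 0.25·35.4 = 36.6.
q_{Alta} = 71 − 2·35.4 + 36.6 = 36.8.

36.8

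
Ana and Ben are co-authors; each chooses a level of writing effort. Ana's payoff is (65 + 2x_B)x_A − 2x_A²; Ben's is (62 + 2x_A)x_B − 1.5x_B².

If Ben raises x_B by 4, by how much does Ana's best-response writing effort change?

Expanding Ana's payoff: 65x_A + 2x_Bx_A − 2x_A².
∂π/∂x_A = 65 + 2x_B − 4x_A = 0, so x_A = 16.25 + 0.5x_B.
The reaction-function slope is 0.5, so a 4-unit rise in x_B moves x_A by 0.5 × 4 = 2. Ana's best response rises — the actions are strategic complements.

2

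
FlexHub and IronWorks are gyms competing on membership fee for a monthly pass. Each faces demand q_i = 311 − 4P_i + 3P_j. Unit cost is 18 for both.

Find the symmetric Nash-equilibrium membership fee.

76.6

FlexHub's profit: π = (P_{FlexHub} − 18)(311 − 4P_{FlexHub} + 3P_{IronWorks}).
∂π/∂P_{FlexHub} = 383 − 8P_{FlexHub} + 3P_{IronWorks} = 0 ⇒ P_{FlexHub} = 47.875 + 0.375P_{IronWorks}.
By symmetry P_{IronWorks} = P_{FlexHub}; substituting into the reaction function, 0.625P_{FlexHub} = 47.875 and P_{FlexHub} = 76.6.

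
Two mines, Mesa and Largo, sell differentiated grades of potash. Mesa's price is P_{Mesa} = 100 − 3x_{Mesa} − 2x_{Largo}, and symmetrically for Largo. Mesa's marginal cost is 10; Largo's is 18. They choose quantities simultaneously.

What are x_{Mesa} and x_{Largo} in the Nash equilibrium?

11.75, 9.75

Mine Mesa's profit: π = x_{Mesa}(100 − 3x_{Mesa} − 2x_{Largo}) − 10x_{Mesa}.
∂π/∂x_{Mesa} = 90 − 6x_{Mesa} − 2x_{Largo} = 0 ⇒ x_{Mesa} = 15 − (1/3)x_{Largo}.
Similarly x_{Largo} = 41/3 − (1/3)x_{Mesa}.
Solving the two reaction functions simultaneously: (1 − (−1/3)(−1/3))x_{Mesa} = 15 − (1/3)·(41/3), so (8/9)x_{Mesa} = 94/9 and x_{Mesa} = 11.75.
Then x_{Largo} = 41/3 − (1/3)·11.75 = 9.75.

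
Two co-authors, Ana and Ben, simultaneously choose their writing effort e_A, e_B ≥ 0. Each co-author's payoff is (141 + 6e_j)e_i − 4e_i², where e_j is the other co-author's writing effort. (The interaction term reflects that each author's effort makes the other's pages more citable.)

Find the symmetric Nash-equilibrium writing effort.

Ana's payoff is (141 + 6e_B)e_A − 4e_A².
∂π/∂e_A = 141 + 6e_B − 8e_A = 0, so e_A = 17.625 + 0.75e_B.
The game is symmetric, so in equilibrium e_B = e_A: the reaction function gives 0.25e_A = 17.625, hence e_A = 70.5.

70.5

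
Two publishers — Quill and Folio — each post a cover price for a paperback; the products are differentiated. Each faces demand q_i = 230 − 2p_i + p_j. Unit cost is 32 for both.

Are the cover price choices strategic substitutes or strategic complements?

Quill's profit: π = (p_{Quill} − 32)(230 − 2p_{Quill} + p_{Folio}).
∂π/∂p_{Quill} = 294 − 4p_{Quill} + p_{Folio} = 0 ⇒ p_{Quill} = 73.5 + 0.25p_{Folio}.
The best-response slope dp_{Quill}/dp_{Folio} = 0.25 > 0: the reaction function is upward-sloping, so the choices are strategic complements.

strategic complements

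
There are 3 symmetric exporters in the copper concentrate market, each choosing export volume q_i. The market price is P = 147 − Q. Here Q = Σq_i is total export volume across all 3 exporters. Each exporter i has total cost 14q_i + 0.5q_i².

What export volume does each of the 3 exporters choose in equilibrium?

26.6

A representative exporter's profit is π_i = q_i(147 − Q) − 14q_i − 0.5q_i², with Q = q_i + Σ_{j≠i} q_j.
First-order condition: 133 − 3q_i − Σ_{j≠i} q_j = 0.
Imposing symmetry (q_j = q for all j) turns Σ_{j≠i} q_j into 2q, so 133 = 5q and q = 26.6.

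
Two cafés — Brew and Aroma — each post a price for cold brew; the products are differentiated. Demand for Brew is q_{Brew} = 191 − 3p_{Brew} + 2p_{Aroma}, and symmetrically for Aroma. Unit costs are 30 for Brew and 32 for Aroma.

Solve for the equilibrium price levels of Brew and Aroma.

70.625, 71.375

Brew's profit: π = (p_{Brew} − 30)(191 − 3p_{Brew} + 2p_{Aroma}).
∂π/∂p_{Brew} = 281 − 6p_{Brew} + 2p_{Aroma} = 0 ⇒ p_{Brew} = 281/6 + (1/3)p_{Aroma}.
Similarly p_{Aroma} = 287/6 + (1/3)p_{Brew}.
Solving the two reaction functions simultaneously: (1 − (1/3)(1/3))p_{Brew} = 281/6 + (1/3)·(287/6), so (8/9)p_{Brew} = 565/9 and p_{Brew} = 70.625.
Then p_{Aroma} = 287/6 + (1/3)·70.625 = 71.375.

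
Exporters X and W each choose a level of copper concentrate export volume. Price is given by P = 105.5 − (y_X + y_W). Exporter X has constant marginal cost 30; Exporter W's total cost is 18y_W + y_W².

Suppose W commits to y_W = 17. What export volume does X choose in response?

29.25

Exporter X's profit: π = y_X(105.5 − (y_X + y_W)) − 30y_X.
∂π/∂y_X = 75.5 − 2y_X − y_W = 0, so y_X = 37.75 − 0.5y_W.
At y_W = 17: y_X = 37.75 − 0.5·17 = 29.25.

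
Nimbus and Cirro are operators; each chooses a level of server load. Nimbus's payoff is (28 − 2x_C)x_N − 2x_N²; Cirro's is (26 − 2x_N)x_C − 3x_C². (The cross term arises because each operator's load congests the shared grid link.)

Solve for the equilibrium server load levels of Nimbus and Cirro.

5.8, 2.4

Expanding Nimbus's payoff: 28x_N − 2x_Cx_N − 2x_N².
∂π/∂x_N = 28 − 2x_C − 4x_N = 0, so x_N = 7 − 0.5x_C.
Likewise for Cirro: x_C = 13/3 − (1/3)x_N.
Plugging x_C into Nimbus's best response: x_N = 7 − 0.5(13/3 − (1/3)x_N) ⇒ (5/6)x_N = 29/6, so x_N = 5.8.
Then x_C = 13/3 − (1/3)·5.8 = 2.4.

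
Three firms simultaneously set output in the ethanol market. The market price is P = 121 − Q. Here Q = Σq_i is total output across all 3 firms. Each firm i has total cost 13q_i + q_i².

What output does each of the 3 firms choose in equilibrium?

18

A representative firm's profit is π_i = q_i(121 − Q) − 13q_i − q_i², with Q = q_i + Σ_{j≠i} q_j.
First-order condition: 108 − 4q_i − Σ_{j≠i} q_j = 0.
In a symmetric equilibrium every firm chooses the same q, so Σ_{j≠i} q_j = 2q. The condition becomes 108 − 6q = 0, giving q = 108/6 = 18.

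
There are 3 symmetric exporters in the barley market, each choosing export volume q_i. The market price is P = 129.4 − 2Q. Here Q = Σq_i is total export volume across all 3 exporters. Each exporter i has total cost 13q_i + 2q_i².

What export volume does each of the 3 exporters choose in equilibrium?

9.7

A representative exporter's profit is π_i = q_i(129.4 − 2Q) − 13q_i − 2q_i², with Q = q_i + Σ_{j≠i} q_j.
First-order condition: 116.4 − 8q_i − 2Σ_{j≠i} q_j = 0.
In a symmetric equilibrium every exporter chooses the same q, so Σ_{j≠i} q_j = 2q. The condition becomes 116.4 − 12q = 0, giving q = 116.4/12 = 9.7.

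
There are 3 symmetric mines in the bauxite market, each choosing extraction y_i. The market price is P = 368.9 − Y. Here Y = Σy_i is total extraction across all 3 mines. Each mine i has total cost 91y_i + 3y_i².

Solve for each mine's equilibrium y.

A representative mine's profit is π_i = y_i(368.9 − Y) − 91y_i − 3y_i², with Y = y_i + Σ_{j≠i} y_j.
First-order condition: 277.9 − 8y_i − Σ_{j≠i} y_j = 0.
With identical mines, set every y_j = y: then 277.9 − 8y − 2y = 0, i.e. y = 277.9/10 = 27.79.

27.79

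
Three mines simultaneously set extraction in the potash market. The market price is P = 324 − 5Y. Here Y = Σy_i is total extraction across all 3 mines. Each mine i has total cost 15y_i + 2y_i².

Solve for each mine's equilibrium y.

12.875

A representative mine's profit is π_i = y_i(324 − 5Y) − 15y_i − 2y_i², with Y = y_i + Σ_{j≠i} y_j.
First-order condition: 309 − 14y_i − 5Σ_{j≠i} y_j = 0.
In a symmetric equilibrium every mine chooses the same y, so Σ_{j≠i} y_j = 2y. The condition becomes 309 − 24y = 0, giving y = 309/24 = 12.875.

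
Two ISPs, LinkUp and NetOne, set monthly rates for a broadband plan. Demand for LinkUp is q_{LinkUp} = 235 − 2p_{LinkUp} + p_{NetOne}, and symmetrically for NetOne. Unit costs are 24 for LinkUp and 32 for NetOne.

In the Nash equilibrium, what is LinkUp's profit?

LinkUp's profit: π = (p_{LinkUp} − 24)(235 − 2p_{LinkUp} + p_{NetOne}).
∂π/∂p_{LinkUp} = 283 − 4p_{LinkUp} + p_{NetOne} = 0 ⇒ p_{LinkUp} = 70.75 + 0.25p_{NetOne}.
Similarly p_{NetOne} = 74.75 + 0.25p_{LinkUp}.
Substituting the second reaction function into the first: p_{LinkUp} = 70.75 + 0.25(74.75 + 0.25p_{LinkUp}), which gives 0.9375p_{LinkUp} = 89.4375 ⇒ p_{LinkUp} = 95.4.
Then p_{NetOne} = 74.75 + 0.25·95.4 = 98.6.
q_{LinkUp} = 235 − 2·95.4 + 98.6 = 142.8.
Profit = (95.4 − 24)·142.8 = 10195.92.

10195.92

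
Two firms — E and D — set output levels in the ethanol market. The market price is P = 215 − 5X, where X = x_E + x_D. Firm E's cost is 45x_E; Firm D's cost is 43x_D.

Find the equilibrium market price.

Firm E's profit: π = x_E(215 − 5(x_E + x_D)) − 45x_E.
∂π/∂x_E = 170 − 10x_E − 5x_D = 0, so x_E = 17 − 0.5x_D.
By the same steps for D: x_D = 17.2 − 0.5x_E.
Solving the two reaction functions simultaneously: (1 − (−0.5)(−0.5))x_E = 17 − 0.5·17.2, so 0.75x_E = 8.4 and x_E = 11.2.
Then x_D = 17.2 − 0.5·11.2 = 11.6.
Equilibrium price: P = 215 − 5·22.8 = 101.

101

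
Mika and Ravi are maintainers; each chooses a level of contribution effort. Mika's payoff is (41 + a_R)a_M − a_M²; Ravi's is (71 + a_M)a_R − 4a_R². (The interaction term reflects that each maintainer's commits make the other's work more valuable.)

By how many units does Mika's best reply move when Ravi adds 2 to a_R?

1

Expanding Mika's payoff: 41a_M + a_Ra_M − a_M².
∂π/∂a_M = 41 + a_R − 2a_M = 0, so a_M = 20.5 + 0.5a_R.
The reaction-function slope is 0.5, so a 2-unit rise in a_R moves a_M by 0.5 × 2 = 1. Mika's best response rises — the actions are strategic complements.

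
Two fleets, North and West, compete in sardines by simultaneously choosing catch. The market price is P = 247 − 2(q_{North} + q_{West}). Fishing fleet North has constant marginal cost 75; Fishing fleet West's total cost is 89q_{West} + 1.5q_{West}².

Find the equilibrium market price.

149

Fishing fleet North's profit: π = q_{North}(247 − 2(q_{North} + q_{West})) − 75q_{North}.
∂π/∂q_{North} = 172 − 4q_{North} − 2q_{West} = 0, so q_{North} = 43 − 0.5q_{West}.
For West: ∂π/∂q_{West} = 158 − 7q_{West} − 2q_{North} = 0 ⇒ q_{West} = 158/7 − (2/7)q_{North}.
Solving the two reaction functions simultaneously: (1 − (−0.5)(−2/7))q_{North} = 43 − 0.5·(158/7), so (6/7)q_{North} = 222/7 and q_{North} = 37.
Then q_{West} = 158/7 − (2/7)·37 = 12.
Equilibrium price: P = 247 − 2·49 = 149.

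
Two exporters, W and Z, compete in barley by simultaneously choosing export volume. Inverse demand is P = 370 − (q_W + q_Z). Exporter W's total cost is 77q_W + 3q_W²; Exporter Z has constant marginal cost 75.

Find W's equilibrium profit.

1505.44

Exporter W's profit: π = q_W(370 − (q_W + q_Z)) − 77q_W − 3q_W².
∂π/∂q_W = 293 − 8q_W − q_Z = 0, so q_W = 36.625 − 0.125q_Z.
For Z: ∂π/∂q_Z = 295 − 2q_Z − q_W = 0 ⇒ q_Z = 147.5 − 0.5q_W.
Solving the two reaction functions simultaneously: (1 − (−0.125)(−0.5))q_W = 36.625 − 0.125·147.5, so 0.9375q_W = 18.1875 and q_W = 19.4.
Then q_Z = 147.5 − 0.5·19.4 = 137.8.
Price P = 370 − 157.2 = 212.8.
W's profit: (212.8 − 77)·19.4 − 3(19.4)² = 1505.44.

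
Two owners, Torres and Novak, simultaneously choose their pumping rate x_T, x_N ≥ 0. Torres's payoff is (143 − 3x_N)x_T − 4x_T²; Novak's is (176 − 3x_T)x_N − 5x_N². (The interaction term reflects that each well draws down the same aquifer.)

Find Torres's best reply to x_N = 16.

11.875

Expanding Torres's payoff: 143x_T − 3x_Nx_T − 4x_T².
∂π/∂x_T = 143 − 3x_N − 8x_T = 0, so x_T = 17.875 − 0.375x_N.
At x_N = 16: x_T = 17.875 − 0.375·16 = 11.875.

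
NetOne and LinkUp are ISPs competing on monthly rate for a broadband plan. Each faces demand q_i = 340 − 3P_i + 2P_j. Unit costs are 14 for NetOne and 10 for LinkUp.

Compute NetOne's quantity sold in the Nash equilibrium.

242.25

NetOne's profit: π = (P_{NetOne} − 14)(340 − 3P_{NetOne} + 2P_{LinkUp}).
∂π/∂P_{NetOne} = 382 − 6P_{NetOne} + 2P_{LinkUp} = 0 ⇒ P_{NetOne} = 191/3 + (1/3)P_{LinkUp}.
Similarly P_{LinkUp} = 185/3 + (1/3)P_{NetOne}.
Solving the two reaction functions simultaneously: (1 − (1/3)(1/3))P_{NetOne} = 191/3 + (1/3)·(185/3), so (8/9)P_{NetOne} = 758/9 and P_{NetOne} = 94.75.
Then P_{LinkUp} = 185/3 + (1/3)·94.75 = 93.25.
q_{NetOne} = 340 − 3·94.75 + 2·93.25 = 242.25.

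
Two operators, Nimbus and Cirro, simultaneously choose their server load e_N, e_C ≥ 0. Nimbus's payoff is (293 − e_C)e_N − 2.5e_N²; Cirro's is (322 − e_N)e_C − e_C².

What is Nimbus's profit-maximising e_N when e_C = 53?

Expanding Nimbus's payoff: 293e_N − e_Ce_N − 2.5e_N².
∂π/∂e_N = 293 − e_C − 5e_N = 0, so e_N = 58.6 − 0.2e_C.
At e_C = 53: e_N = 58.6 − 0.2·53 = 48.

48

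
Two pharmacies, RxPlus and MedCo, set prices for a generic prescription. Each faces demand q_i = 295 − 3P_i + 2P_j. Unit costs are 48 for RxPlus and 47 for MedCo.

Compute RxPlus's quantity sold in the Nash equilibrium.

184.6875

RxPlus's profit: π = (P_{RxPlus} − 48)(295 − 3P_{RxPlus} + 2P_{MedCo}).
∂π/∂P_{RxPlus} = 439 − 6P_{RxPlus} + 2P_{MedCo} = 0 ⇒ P_{RxPlus} = 439/6 + (1/3)P_{MedCo}.
Similarly P_{MedCo} = 218/3 + (1/3)P_{RxPlus}.
Plugging P_{MedCo} into RxPlus's best response: P_{RxPlus} = 439/6 + (1/3)(218/3 + (1/3)P_{RxPlus}) ⇒ (8/9)P_{RxPlus} = 1753/18, so P_{RxPlus} = 109.5625.
Then P_{MedCo} = 218/3 + (1/3)·109.5625 = 109.1875.
q_{RxPlus} = 295 − 3·109.5625 + 2·109.1875 = 184.6875.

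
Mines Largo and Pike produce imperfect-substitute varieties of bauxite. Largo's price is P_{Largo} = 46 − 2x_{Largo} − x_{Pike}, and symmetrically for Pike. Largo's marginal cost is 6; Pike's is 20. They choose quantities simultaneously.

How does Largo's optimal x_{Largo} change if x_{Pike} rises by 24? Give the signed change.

-6

Mine Largo's profit: π = x_{Largo}(46 − 2x_{Largo} − x_{Pike}) − 6x_{Largo}.
∂π/∂x_{Largo} = 40 − 4x_{Largo} − x_{Pike} = 0 ⇒ x_{Largo} = 10 − 0.25x_{Pike}.
The reaction-function slope is −0.25, so a 24-unit rise in x_{Pike} moves x_{Largo} by −0.25 × 24 = −6. Largo's best response falls — the actions are strategic substitutes.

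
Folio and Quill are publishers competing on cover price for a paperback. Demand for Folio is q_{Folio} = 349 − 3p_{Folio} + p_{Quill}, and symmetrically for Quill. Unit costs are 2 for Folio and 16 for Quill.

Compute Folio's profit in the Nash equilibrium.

Folio's profit: π = (p_{Folio} − 2)(349 − 3p_{Folio} + p_{Quill}).
∂π/∂p_{Folio} = 355 − 6p_{Folio} + p_{Quill} = 0 ⇒ p_{Folio} = 355/6 + (1/6)p_{Quill}.
Similarly p_{Quill} = 397/6 + (1/6)p_{Folio}.
Plugging p_{Quill} into Folio's best response: p_{Folio} = 355/6 + (1/6)(397/6 + (1/6)p_{Folio}) ⇒ (35/36)p_{Folio} = 2527/36, so p_{Folio} = 72.2.
Then p_{Quill} = 397/6 + (1/6)·72.2 = 78.2.
q_{Folio} = 349 − 3·72.2 + 78.2 = 210.6.
Profit = (72.2 − 2)·210.6 = 14784.12.

14784.12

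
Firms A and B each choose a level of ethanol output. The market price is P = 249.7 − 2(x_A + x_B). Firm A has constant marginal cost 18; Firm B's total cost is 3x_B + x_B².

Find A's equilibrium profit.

Firm A's profit: π = x_A(249.7 − 2(x_A + x_B)) − 18x_A.
∂π/∂x_A = 231.7 − 4x_A − 2x_B = 0, so x_A = 57.925 − 0.5x_B.
For B: ∂π/∂x_B = 246.7 − 6x_B − 2x_A = 0 ⇒ x_B = 2467/60 − (1/3)x_A.
Plugging x_B into A's best response: x_A = 57.925 − 0.5(2467/60 − (1/3)x_A) ⇒ (5/6)x_A = 1121/30, so x_A = 44.84.
Then x_B = 2467/60 − (1/3)·44.84 = 26.17.
Price P = 249.7 − 2·71.01 = 107.68.
A's profit: (107.68 − 18)·44.84 = 4021.2512.

4021.2512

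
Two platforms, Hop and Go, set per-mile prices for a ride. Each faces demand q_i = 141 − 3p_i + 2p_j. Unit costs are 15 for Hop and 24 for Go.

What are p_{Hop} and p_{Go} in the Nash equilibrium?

48.1875, 51.5625

Hop's profit: π = (p_{Hop} − 15)(141 − 3p_{Hop} + 2p_{Go}).
∂π/∂p_{Hop} = 186 − 6p_{Hop} + 2p_{Go} = 0 ⇒ p_{Hop} = 31 + (1/3)p_{Go}.
Similarly p_{Go} = 35.5 + (1/3)p_{Hop}.
Plugging p_{Go} into Hop's best response: p_{Hop} = 31 + (1/3)(35.5 + (1/3)p_{Hop}) ⇒ (8/9)p_{Hop} = 257/6, so p_{Hop} = 48.1875.
Then p_{Go} = 35.5 + (1/3)·48.1875 = 51.5625.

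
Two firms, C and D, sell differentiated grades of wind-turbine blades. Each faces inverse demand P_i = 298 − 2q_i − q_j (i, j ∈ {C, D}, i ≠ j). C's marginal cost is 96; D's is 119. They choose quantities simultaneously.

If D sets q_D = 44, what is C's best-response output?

Firm C's profit: π = q_C(298 − 2q_C − q_D) − 96q_C.
∂π/∂q_C = 202 − 4q_C − q_D = 0 ⇒ q_C = 50.5 − 0.25q_D.
At q_D = 44: q_C = 50.5 − 0.25·44 = 39.5.

39.5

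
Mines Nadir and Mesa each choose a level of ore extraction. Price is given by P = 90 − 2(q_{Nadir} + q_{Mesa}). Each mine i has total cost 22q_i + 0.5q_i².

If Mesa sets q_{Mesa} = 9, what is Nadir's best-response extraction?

Mine Nadir's profit: π = q_{Nadir}(90 − 2(q_{Nadir} + q_{Mesa})) − 22q_{Nadir} − 0.5q_{Nadir}².
∂π/∂q_{Nadir} = 68 − 5q_{Nadir} − 2q_{Mesa} = 0, so q_{Nadir} = 13.6 − 0.4q_{Mesa}.
At q_{Mesa} = 9: q_{Nadir} = 13.6 − 0.4·9 = 10.

10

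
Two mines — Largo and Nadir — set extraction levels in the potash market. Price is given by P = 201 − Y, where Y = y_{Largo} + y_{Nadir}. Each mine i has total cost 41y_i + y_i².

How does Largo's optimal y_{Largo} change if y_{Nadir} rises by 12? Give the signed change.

Mine Largo's profit: π = y_{Largo}(201 − (y_{Largo} + y_{Nadir})) − 41y_{Largo} − y_{Largo}².
∂π/∂y_{Largo} = 160 − 4y_{Largo} − y_{Nadir} = 0, so y_{Largo} = 40 − 0.25y_{Nadir}.
The reaction-function slope is −0.25, so a 12-unit rise in y_{Nadir} moves y_{Largo} by −0.25 × 12 = −3. Largo's best response falls — the actions are strategic substitutes.

-3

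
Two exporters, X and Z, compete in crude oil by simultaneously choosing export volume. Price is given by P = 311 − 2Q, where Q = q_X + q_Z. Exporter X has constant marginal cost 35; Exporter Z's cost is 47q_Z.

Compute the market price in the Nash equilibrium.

Exporter X's profit: π = q_X(311 − 2(q_X + q_Z)) − 35q_X.
∂π/∂q_X = 276 − 4q_X − 2q_Z = 0, so q_X = 69 − 0.5q_Z.
By the same steps for Z: q_Z = 66 − 0.5q_X.
Substituting the second reaction function into the first: q_X = 69 − 0.5(66 − 0.5q_X), which gives 0.75q_X = 36 ⇒ q_X = 48.
Then q_Z = 66 − 0.5·48 = 42.
Equilibrium price: P = 311 − 2·90 = 131.

131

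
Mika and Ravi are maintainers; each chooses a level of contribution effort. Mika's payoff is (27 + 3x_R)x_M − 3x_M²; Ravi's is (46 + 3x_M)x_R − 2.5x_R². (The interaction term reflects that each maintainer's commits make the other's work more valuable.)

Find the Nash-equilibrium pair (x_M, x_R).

Expanding Mika's payoff: 27x_M + 3x_Rx_M − 3x_M².
∂π/∂x_M = 27 + 3x_R − 6x_M = 0, so x_M = 4.5 + 0.5x_R.
Likewise for Ravi: x_R = 9.2 + 0.6x_M.
Solving the two reaction functions simultaneously: (1 − (0.5)(0.6))x_M = 4.5 + 0.5·9.2, so 0.7x_M = 9.1 and x_M = 13.
Then x_R = 9.2 + 0.6·13 = 17.

13, 17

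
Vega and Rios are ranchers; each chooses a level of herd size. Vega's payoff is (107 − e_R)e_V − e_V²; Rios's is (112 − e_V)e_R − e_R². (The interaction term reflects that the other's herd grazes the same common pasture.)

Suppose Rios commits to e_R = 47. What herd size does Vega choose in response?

30

Expanding Vega's payoff: 107e_V − e_Re_V − e_V².
∂π/∂e_V = 107 − e_R − 2e_V = 0, so e_V = 53.5 − 0.5e_R.
At e_R = 47: e_V = 53.5 − 0.5·47 = 30.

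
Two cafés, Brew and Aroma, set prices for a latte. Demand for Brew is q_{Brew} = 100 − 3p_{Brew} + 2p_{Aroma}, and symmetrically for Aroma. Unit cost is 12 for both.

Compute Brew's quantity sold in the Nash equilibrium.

Brew's profit: π = (p_{Brew} − 12)(100 − 3p_{Brew} + 2p_{Aroma}).
∂π/∂p_{Brew} = 136 − 6p_{Brew} + 2p_{Aroma} = 0 ⇒ p_{Brew} = 68/3 + (1/3)p_{Aroma}.
By symmetry p_{Aroma} = p_{Brew}; substituting into the reaction function, (2/3)p_{Brew} = 68/3 and p_{Brew} = 34.
q_{Brew} = 100 − 3·34 + 2·34 = 66.

66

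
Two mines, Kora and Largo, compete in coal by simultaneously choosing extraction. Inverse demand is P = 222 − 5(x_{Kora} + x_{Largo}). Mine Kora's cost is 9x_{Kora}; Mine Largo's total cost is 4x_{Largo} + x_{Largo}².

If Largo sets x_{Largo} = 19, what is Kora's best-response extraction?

Mine Kora's profit: π = x_{Kora}(222 − 5(x_{Kora} + x_{Largo})) − 9x_{Kora}.
∂π/∂x_{Kora} = 213 − 10x_{Kora} − 5x_{Largo} = 0, so x_{Kora} = 21.3 − 0.5x_{Largo}.
At x_{Largo} = 19: x_{Kora} = 21.3 − 0.5·19 = 11.8.

11.8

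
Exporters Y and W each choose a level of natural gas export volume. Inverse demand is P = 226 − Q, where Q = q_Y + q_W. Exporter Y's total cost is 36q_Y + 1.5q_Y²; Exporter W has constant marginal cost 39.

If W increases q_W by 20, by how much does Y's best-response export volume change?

-4

Exporter Y's profit: π = q_Y(226 − (q_Y + q_W)) − 36q_Y − 1.5q_Y².
∂π/∂q_Y = 190 − 5q_Y − q_W = 0, so q_Y = 38 − 0.2q_W.
The reaction-function slope is −0.2, so a 20-unit rise in q_W moves q_Y by −0.2 × 20 = −4. Y's best response falls — the actions are strategic substitutes.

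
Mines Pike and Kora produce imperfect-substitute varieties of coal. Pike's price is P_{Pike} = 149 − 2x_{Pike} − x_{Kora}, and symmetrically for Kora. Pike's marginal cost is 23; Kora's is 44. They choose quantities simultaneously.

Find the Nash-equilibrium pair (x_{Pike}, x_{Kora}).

26.6, 19.6

Mine Pike's profit: π = x_{Pike}(149 − 2x_{Pike} − x_{Kora}) − 23x_{Pike}.
∂π/∂x_{Pike} = 126 − 4x_{Pike} − x_{Kora} = 0 ⇒ x_{Pike} = 31.5 − 0.25x_{Kora}.
Similarly x_{Kora} = 26.25 − 0.25x_{Pike}.
Solving the two reaction functions simultaneously: (1 − (−0.25)(−0.25))x_{Pike} = 31.5 − 0.25·26.25, so 0.9375x_{Pike} = 24.9375 and x_{Pike} = 26.6.
Then x_{Kora} = 26.25 − 0.25·26.6 = 19.6.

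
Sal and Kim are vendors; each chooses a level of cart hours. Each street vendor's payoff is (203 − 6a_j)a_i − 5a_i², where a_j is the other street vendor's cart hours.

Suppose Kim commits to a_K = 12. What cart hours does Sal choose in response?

Sal's payoff is (203 − 6a_K)a_S − 5a_S².
∂π/∂a_S = 203 − 6a_K − 10a_S = 0, so a_S = 20.3 − 0.6a_K.
At a_K = 12: a_S = 20.3 − 0.6·12 = 13.1.

13.1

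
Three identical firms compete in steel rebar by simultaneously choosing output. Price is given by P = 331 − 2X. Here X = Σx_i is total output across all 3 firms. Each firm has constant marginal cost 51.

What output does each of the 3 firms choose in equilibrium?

A representative firm's profit is π_i = x_i(331 − 2X) − 51x_i, with X = x_i + Σ_{j≠i} x_j.
First-order condition: 280 − 4x_i − 2Σ_{j≠i} x_j = 0.
With identical firms, set every x_j = x: then 280 − 4x − 4x = 0, i.e. x = 280/8 = 35.

35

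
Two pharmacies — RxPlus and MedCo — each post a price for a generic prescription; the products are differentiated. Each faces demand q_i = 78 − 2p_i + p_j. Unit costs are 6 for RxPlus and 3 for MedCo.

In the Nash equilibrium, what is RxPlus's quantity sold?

RxPlus's profit: π = (p_{RxPlus} − 6)(78 − 2p_{RxPlus} + p_{MedCo}).
∂π/∂p_{RxPlus} = 90 − 4p_{RxPlus} + p_{MedCo} = 0 ⇒ p_{RxPlus} = 22.5 + 0.25p_{MedCo}.
Similarly p_{MedCo} = 21 + 0.25p_{RxPlus}.
Solving the two reaction functions simultaneously: (1 − (0.25)(0.25))p_{RxPlus} = 22.5 + 0.25·21, so 0.9375p_{RxPlus} = 27.75 and p_{RxPlus} = 29.6.
Then p_{MedCo} = 21 + 0.25·29.6 = 28.4.
q_{RxPlus} = 78 − 2·29.6 + 28.4 = 47.2.

47.2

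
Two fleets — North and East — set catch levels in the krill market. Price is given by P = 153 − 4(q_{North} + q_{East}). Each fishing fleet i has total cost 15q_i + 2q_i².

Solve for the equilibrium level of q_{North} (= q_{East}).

Fishing fleet North's profit: π = q_{North}(153 − 4(q_{North} + q_{East})) − 15q_{North} − 2q_{North}².
∂π/∂q_{North} = 138 − 12q_{North} − 4q_{East} = 0, so q_{North} = 11.5 − (1/3)q_{East}.
Setting q_{North} = q_{East} in the reaction function: q_{North} = 11.5 − (1/3)q_{North}, so q_{North} = 11.5 / (4/3) = 8.625.

8.625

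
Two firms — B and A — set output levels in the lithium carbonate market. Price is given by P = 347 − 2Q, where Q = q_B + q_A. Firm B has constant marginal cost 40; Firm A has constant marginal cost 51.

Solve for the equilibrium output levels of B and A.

Firm B's profit: π = q_B(347 − 2(q_B + q_A)) − 40q_B.
∂π/∂q_B = 307 − 4q_B − 2q_A = 0, so q_B = 76.75 − 0.5q_A.
By the same steps for A: q_A = 74 − 0.5q_B.
Solving the two reaction functions simultaneously: (1 − (−0.5)(−0.5))q_B = 76.75 − 0.5·74, so 0.75q_B = 39.75 and q_B = 53.
Then q_A = 74 − 0.5·53 = 47.5.

53, 47.5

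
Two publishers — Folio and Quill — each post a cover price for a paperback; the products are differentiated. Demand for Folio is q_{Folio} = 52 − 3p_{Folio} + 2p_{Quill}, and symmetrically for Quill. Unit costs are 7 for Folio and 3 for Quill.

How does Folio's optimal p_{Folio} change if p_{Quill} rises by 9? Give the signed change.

3

Folio's profit: π = (p_{Folio} − 7)(52 − 3p_{Folio} + 2p_{Quill}).
∂π/∂p_{Folio} = 73 − 6p_{Folio} + 2p_{Quill} = 0 ⇒ p_{Folio} = 73/6 + (1/3)p_{Quill}.
The reaction-function slope is 1/3, so a 9-unit rise in p_{Quill} moves p_{Folio} by 1/3 × 9 = 3. Folio's best response rises — the actions are strategic complements.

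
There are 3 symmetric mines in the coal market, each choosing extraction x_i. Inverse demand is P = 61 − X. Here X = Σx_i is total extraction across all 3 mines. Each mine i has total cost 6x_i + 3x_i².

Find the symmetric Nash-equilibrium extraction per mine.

5.5

A representative mine's profit is π_i = x_i(61 − X) − 6x_i − 3x_i², with X = x_i + Σ_{j≠i} x_j.
First-order condition: 55 − 8x_i − Σ_{j≠i} x_j = 0.
Imposing symmetry (x_j = x for all j) turns Σ_{j≠i} x_j into 2x, so 55 = 10x and x = 5.5.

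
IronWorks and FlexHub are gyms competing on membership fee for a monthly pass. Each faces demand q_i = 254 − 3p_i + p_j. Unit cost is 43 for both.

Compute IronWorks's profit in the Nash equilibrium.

IronWorks's profit: π = (p_{IronWorks} − 43)(254 − 3p_{IronWorks} + p_{FlexHub}).
∂π/∂p_{IronWorks} = 383 − 6p_{IronWorks} + p_{FlexHub} = 0 ⇒ p_{IronWorks} = 383/6 + (1/6)p_{FlexHub}.
The game is symmetric, so in equilibrium p_{FlexHub} = p_{IronWorks}: the reaction function gives (5/6)p_{IronWorks} = 383/6, hence p_{IronWorks} = 76.6.
q_{IronWorks} = 254 − 3·76.6 + 76.6 = 100.8.
Profit = (76.6 − 43)·100.8 = 3386.88.

3386.88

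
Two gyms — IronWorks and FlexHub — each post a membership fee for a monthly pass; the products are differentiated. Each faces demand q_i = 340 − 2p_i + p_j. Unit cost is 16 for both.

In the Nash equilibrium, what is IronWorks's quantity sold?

216

IronWorks's profit: π = (p_{IronWorks} − 16)(340 − 2p_{IronWorks} + p_{FlexHub}).
∂π/∂p_{IronWorks} = 372 − 4p_{IronWorks} + p_{FlexHub} = 0 ⇒ p_{IronWorks} = 93 + 0.25p_{FlexHub}.
By symmetry p_{FlexHub} = p_{IronWorks}; substituting into the reaction function, 0.75p_{IronWorks} = 93 and p_{IronWorks} = 124.
q_{IronWorks} = 340 − 2·124 + 124 = 216.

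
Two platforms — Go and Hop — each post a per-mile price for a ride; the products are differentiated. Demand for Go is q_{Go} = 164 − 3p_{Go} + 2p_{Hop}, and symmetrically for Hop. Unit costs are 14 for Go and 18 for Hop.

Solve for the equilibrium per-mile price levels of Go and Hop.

52.25, 53.75

Go's profit: π = (p_{Go} − 14)(164 − 3p_{Go} + 2p_{Hop}).
∂π/∂p_{Go} = 206 − 6p_{Go} + 2p_{Hop} = 0 ⇒ p_{Go} = 103/3 + (1/3)p_{Hop}.
Similarly p_{Hop} = 109/3 + (1/3)p_{Go}.
Substituting the second reaction function into the first: p_{Go} = 103/3 + (1/3)(109/3 + (1/3)p_{Go}), which gives (8/9)p_{Go} = 418/9 ⇒ p_{Go} = 52.25.
Then p_{Hop} = 109/3 + (1/3)·52.25 = 53.75.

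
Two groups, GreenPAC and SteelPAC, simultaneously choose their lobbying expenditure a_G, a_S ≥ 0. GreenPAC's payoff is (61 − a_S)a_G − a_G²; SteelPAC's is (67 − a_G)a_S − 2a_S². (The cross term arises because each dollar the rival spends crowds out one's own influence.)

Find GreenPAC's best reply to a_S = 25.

Expanding GreenPAC's payoff: 61a_G − a_Sa_G − a_G².
∂π/∂a_G = 61 − a_S − 2a_G = 0, so a_G = 30.5 − 0.5a_S.
At a_S = 25: a_G = 30.5 − 0.5·25 = 18.

18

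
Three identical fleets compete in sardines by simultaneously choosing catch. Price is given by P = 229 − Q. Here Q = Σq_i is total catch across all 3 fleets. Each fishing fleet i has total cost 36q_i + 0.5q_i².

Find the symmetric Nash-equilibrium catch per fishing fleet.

A representative fishing fleet's profit is π_i = q_i(229 − Q) − 36q_i − 0.5q_i², with Q = q_i + Σ_{j≠i} q_j.
First-order condition: 193 − 3q_i − Σ_{j≠i} q_j = 0.
In a symmetric equilibrium every fishing fleet chooses the same q, so Σ_{j≠i} q_j = 2q. The condition becomes 193 − 5q = 0, giving q = 193/5 = 38.6.

38.6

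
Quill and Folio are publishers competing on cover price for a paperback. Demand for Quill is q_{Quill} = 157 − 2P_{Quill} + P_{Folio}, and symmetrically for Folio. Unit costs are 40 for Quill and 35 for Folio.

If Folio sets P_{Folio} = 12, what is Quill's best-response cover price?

Quill's profit: π = (P_{Quill} − 40)(157 − 2P_{Quill} + P_{Folio}).
∂π/∂P_{Quill} = 237 − 4P_{Quill} + P_{Folio} = 0 ⇒ P_{Quill} = 59.25 + 0.25P_{Folio}.
At P_{Folio} = 12: P_{Quill} = 59.25 + 0.25·12 = 62.25.

62.25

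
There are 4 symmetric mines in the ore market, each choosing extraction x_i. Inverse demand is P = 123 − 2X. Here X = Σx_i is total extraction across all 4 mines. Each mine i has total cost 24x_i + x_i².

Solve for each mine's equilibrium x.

A representative mine's profit is π_i = x_i(123 − 2X) − 24x_i − x_i², with X = x_i + Σ_{j≠i} x_j.
First-order condition: 99 − 6x_i − 2Σ_{j≠i} x_j = 0.
In a symmetric equilibrium every mine chooses the same x, so Σ_{j≠i} x_j = 3x. The condition becomes 99 − 12x = 0, giving x = 99/12 = 8.25.

8.25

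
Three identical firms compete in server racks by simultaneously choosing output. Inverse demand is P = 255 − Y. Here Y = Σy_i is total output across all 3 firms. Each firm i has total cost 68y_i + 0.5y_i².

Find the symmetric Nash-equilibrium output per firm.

37.4

A representative firm's profit is π_i = y_i(255 − Y) − 68y_i − 0.5y_i², with Y = y_i + Σ_{j≠i} y_j.
First-order condition: 187 − 3y_i − Σ_{j≠i} y_j = 0.
Imposing symmetry (y_j = y for all j) turns Σ_{j≠i} y_j into 2y, so 187 = 5y and y = 37.4.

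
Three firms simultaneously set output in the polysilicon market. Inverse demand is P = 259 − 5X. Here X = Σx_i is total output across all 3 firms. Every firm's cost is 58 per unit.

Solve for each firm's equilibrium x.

10.05

A representative firm's profit is π_i = x_i(259 − 5X) − 58x_i, with X = x_i + Σ_{j≠i} x_j.
First-order condition: 201 − 10x_i − 5Σ_{j≠i} x_j = 0.
Imposing symmetry (x_j = x for all j) turns Σ_{j≠i} x_j into 2x, so 201 = 20x and x = 10.05.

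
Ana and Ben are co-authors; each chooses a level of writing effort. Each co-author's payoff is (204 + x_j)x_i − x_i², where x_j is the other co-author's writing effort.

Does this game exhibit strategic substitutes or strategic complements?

strategic complements

Ana's payoff is (204 + x_B)x_A − x_A².
∂π/∂x_A = 204 + x_B − 2x_A = 0, so x_A = 102 + 0.5x_B.
The best-response slope dx_A/dx_B = 0.5 > 0: the reaction function is upward-sloping, so the choices are strategic complements.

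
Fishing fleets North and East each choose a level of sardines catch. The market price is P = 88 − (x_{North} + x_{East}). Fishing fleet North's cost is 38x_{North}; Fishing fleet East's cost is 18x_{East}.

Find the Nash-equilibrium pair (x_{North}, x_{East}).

10, 30

Fishing fleet North's profit: π = x_{North}(88 − (x_{North} + x_{East})) − 38x_{North}.
∂π/∂x_{North} = 50 − 2x_{North} − x_{East} = 0, so x_{North} = 25 − 0.5x_{East}.
By the same steps for East: x_{East} = 35 − 0.5x_{North}.
Solving the two reaction functions simultaneously: (1 − (−0.5)(−0.5))x_{North} = 25 − 0.5·35, so 0.75x_{North} = 7.5 and x_{North} = 10.
Then x_{East} = 35 − 0.5·10 = 30.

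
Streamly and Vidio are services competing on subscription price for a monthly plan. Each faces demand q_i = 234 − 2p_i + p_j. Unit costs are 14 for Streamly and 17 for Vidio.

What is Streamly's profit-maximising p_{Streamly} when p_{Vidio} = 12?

68.5

Streamly's profit: π = (p_{Streamly} − 14)(234 − 2p_{Streamly} + p_{Vidio}).
∂π/∂p_{Streamly} = 262 − 4p_{Streamly} + p_{Vidio} = 0 ⇒ p_{Streamly} = 65.5 + 0.25p_{Vidio}.
At p_{Vidio} = 12: p_{Streamly} = 65.5 + 0.25·12 = 68.5.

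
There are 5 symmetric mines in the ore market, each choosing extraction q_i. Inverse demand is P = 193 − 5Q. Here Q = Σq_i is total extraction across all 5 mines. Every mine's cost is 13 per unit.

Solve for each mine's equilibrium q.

A representative mine's profit is π_i = q_i(193 − 5Q) − 13q_i, with Q = q_i + Σ_{j≠i} q_j.
First-order condition: 180 − 10q_i − 5Σ_{j≠i} q_j = 0.
Imposing symmetry (q_j = q for all j) turns Σ_{j≠i} q_j into 4q, so 180 = 30q and q = 6.

6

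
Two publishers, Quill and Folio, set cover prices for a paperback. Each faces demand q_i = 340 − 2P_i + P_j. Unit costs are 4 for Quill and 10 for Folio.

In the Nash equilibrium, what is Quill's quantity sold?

225.6

Quill's profit: π = (P_{Quill} − 4)(340 − 2P_{Quill} + P_{Folio}).
∂π/∂P_{Quill} = 348 − 4P_{Quill} + P_{Folio} = 0 ⇒ P_{Quill} = 87 + 0.25P_{Folio}.
Similarly P_{Folio} = 90 + 0.25P_{Quill}.
Substituting the second reaction function into the first: P_{Quill} = 87 + 0.25(90 + 0.25P_{Quill}), which gives 0.9375P_{Quill} = 109.5 ⇒ P_{Quill} = 116.8.
Then P_{Folio} = 90 + 0.25·116.8 = 119.2.
q_{Quill} = 340 − 2·116.8 + 119.2 = 225.6.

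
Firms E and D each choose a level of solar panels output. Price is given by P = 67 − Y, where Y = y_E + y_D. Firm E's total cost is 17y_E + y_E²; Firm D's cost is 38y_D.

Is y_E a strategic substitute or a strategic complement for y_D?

strategic substitutes

Firm E's profit: π = y_E(67 − (y_E + y_D)) − 17y_E − y_E².
∂π/∂y_E = 50 − 4y_E − y_D = 0, so y_E = 12.5 − 0.25y_D.
The best-response slope dy_E/dy_D = −0.25 < 0: the reaction function is downward-sloping, so the choices are strategic substitutes.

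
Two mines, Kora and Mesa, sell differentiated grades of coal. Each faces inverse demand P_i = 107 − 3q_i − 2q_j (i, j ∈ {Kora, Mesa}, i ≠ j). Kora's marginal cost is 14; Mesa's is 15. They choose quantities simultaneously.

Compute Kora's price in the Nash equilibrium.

49.0625

Mine Kora's profit: π = q_{Kora}(107 − 3q_{Kora} − 2q_{Mesa}) − 14q_{Kora}.
∂π/∂q_{Kora} = 93 − 6q_{Kora} − 2q_{Mesa} = 0 ⇒ q_{Kora} = 15.5 − (1/3)q_{Mesa}.
Similarly q_{Mesa} = 46/3 − (1/3)q_{Kora}.
Solving the two reaction functions simultaneously: (1 − (−1/3)(−1/3))q_{Kora} = 15.5 − (1/3)·(46/3), so (8/9)q_{Kora} = 187/18 and q_{Kora} = 11.6875.
Then q_{Mesa} = 46/3 − (1/3)·11.6875 = 11.4375.
P_{Kora} = 107 − 3·11.6875 − 2·11.4375 = 49.0625.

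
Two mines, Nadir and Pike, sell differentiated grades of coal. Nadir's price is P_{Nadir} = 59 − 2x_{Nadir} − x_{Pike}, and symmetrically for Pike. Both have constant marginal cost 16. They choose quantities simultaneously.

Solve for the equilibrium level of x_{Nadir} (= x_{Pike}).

8.6

Mine Nadir's profit: π = x_{Nadir}(59 − 2x_{Nadir} − x_{Pike}) − 16x_{Nadir}.
∂π/∂x_{Nadir} = 43 − 4x_{Nadir} − x_{Pike} = 0 ⇒ x_{Nadir} = 10.75 − 0.25x_{Pike}.
By symmetry x_{Pike} = x_{Nadir}; substituting into the reaction function, 1.25x_{Nadir} = 10.75 and x_{Nadir} = 8.6.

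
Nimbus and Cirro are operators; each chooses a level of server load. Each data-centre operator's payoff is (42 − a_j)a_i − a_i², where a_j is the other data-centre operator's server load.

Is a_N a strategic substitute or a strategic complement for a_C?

strategic substitutes

Nimbus's payoff is (42 − a_C)a_N − a_N².
∂π/∂a_N = 42 − a_C − 2a_N = 0, so a_N = 21 − 0.5a_C.
The best-response slope da_N/da_C = −0.5 < 0: the reaction function is downward-sloping, so the choices are strategic substitutes.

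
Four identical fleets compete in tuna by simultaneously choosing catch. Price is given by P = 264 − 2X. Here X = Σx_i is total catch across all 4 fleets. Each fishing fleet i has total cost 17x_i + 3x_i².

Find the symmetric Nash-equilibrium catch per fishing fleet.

15.4375

A representative fishing fleet's profit is π_i = x_i(264 − 2X) − 17x_i − 3x_i², with X = x_i + Σ_{j≠i} x_j.
First-order condition: 247 − 10x_i − 2Σ_{j≠i} x_j = 0.
Imposing symmetry (x_j = x for all j) turns Σ_{j≠i} x_j into 3x, so 247 = 16x and x = 15.4375.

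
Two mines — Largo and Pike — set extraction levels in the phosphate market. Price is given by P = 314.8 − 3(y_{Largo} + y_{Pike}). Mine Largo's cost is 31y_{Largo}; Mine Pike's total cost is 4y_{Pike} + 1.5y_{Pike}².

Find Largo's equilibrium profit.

3896.6448

Mine Largo's profit: π = y_{Largo}(314.8 − 3(y_{Largo} + y_{Pike})) − 31y_{Largo}.
∂π/∂y_{Largo} = 283.8 − 6y_{Largo} − 3y_{Pike} = 0, so y_{Largo} = 47.3 − 0.5y_{Pike}.
For Pike: ∂π/∂y_{Pike} = 310.8 − 9y_{Pike} − 3y_{Largo} = 0 ⇒ y_{Pike} = 518/15 − (1/3)y_{Largo}.
Substituting the second reaction function into the first: y_{Largo} = 47.3 − 0.5(518/15 − (1/3)y_{Largo}), which gives (5/6)y_{Largo} = 901/30 ⇒ y_{Largo} = 36.04.
Then y_{Pike} = 518/15 − (1/3)·36.04 = 22.52.
Price P = 314.8 − 3·58.56 = 139.12.
Largo's profit: (139.12 − 31)·36.04 = 3896.6448.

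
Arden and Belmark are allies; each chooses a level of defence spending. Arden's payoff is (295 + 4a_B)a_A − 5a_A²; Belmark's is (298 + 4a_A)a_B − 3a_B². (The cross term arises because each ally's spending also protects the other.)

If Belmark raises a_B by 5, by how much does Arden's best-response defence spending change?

2

Expanding Arden's payoff: 295a_A + 4a_Ba_A − 5a_A².
∂π/∂a_A = 295 + 4a_B − 10a_A = 0, so a_A = 29.5 + 0.4a_B.
The reaction-function slope is 0.4, so a 5-unit rise in a_B moves a_A by 0.4 × 5 = 2. Arden's best response rises — the actions are strategic complements.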